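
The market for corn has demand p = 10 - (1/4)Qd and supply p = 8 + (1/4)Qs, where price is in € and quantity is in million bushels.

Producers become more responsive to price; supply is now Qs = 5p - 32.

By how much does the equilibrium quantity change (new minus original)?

Solve the original market: 40 - 4p = 4p - 32, hence p = 9 and Q = 4.
The new curves are Qd = 40 - 4p (demand) and Qs = 5p - 32 (supply).
New equilibrium: 40 - 4p = 5p - 32 ⇒ 72 = 9p ⇒ p = 8, Q = 8.
ΔQ = 8 − 4 = +4.

+4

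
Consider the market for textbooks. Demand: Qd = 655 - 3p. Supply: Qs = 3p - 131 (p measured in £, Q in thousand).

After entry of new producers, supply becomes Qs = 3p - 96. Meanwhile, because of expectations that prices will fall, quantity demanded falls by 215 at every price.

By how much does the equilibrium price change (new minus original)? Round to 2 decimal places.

-41.67

Initially, 655 - 3p = 3p - 131, so 786 = 6p and p = 131, Q = 262.
With the change applied: demand Qd = 440 - 3p, supply Qs = 3p - 96.
New equilibrium: 440 - 3p = 3p - 96 ⇒ 536 = 6p ⇒ p = 268/3 ≈ 89.3333, Q = 172.
Δp = 89.3333 − 131 = -41.67.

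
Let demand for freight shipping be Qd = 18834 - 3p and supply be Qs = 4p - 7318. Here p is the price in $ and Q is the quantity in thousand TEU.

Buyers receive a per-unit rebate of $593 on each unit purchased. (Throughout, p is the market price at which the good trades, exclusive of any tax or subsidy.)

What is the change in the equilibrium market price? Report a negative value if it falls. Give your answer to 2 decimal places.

+254.14

Before the shock: 18834 - 3p = 4p - 7318 ⇒ 26152 = 7p ⇒ p = 3736, Q = 7626.
Since buyers' out-of-pocket price is the market price minus the rebate, the effective demand curve becomes Qd = 20613 - 3p.
Setting them equal: 20613 - 3p = 4p - 7318 → 27931 = 7p, so p = 27931/7 ≈ 3990.1429 and Q = 60498/7 ≈ 8642.5714.
Δp = 3990.1429 − 3736 = +254.14.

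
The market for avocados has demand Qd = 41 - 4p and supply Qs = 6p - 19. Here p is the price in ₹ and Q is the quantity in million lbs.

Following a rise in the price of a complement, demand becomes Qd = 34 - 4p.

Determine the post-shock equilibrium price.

5.3

Original equilibrium: 41 - 4p = 6p - 19 gives 60 = 10p, so p = 6 and Q = 17.
After the shift, demand is Qd = 34 - 4p and supply is Qs = 6p - 19.
Equate the new curves: 34 - 4p = 6p - 19, giving 53 = 10p, p = 5.3, Q = 12.8.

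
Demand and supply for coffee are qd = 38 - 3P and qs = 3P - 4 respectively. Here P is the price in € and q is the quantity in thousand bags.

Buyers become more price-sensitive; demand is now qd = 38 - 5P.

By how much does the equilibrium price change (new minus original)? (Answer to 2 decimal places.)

Solve the original market: 38 - 3P = 3P - 4, hence P = 7 and q = 17.
After the shift, demand is qd = 38 - 5P and supply is qs = 3P - 4.
New equilibrium: 38 - 5P = 3P - 4 ⇒ 42 = 8P ⇒ P = 5.25, q = 11.75.
ΔP = 5.25 − 7 = -1.75.

-1.75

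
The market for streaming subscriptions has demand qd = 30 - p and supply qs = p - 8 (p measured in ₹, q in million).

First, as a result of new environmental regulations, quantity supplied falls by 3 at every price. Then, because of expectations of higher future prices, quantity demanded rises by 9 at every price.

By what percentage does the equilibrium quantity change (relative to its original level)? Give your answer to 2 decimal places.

Before the shock: 30 - p = p - 8 ⇒ 38 = 2p ⇒ p = 19, q = 11.
The new curves are qd = 39 - p (demand) and qs = p - 11 (supply).
New equilibrium: 39 - p = p - 11 ⇒ 50 = 2p ⇒ p = 25, q = 14.
%Δq = (14 − 11) / 11 × 100 = +27.27%.

+27.27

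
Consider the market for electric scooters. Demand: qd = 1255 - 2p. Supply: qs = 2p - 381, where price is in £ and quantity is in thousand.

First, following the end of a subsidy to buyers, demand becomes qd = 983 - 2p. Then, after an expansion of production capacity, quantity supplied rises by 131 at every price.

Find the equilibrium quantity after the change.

Solve the original market: 1255 - 2p = 2p - 381, hence p = 409 and q = 437.
The shock moves the curves to qd = 983 - 2p and qs = 2p - 250.
Equate the new curves: 983 - 2p = 2p - 250, giving 1233 = 4p, p = 308.25, q = 366.5.

366.5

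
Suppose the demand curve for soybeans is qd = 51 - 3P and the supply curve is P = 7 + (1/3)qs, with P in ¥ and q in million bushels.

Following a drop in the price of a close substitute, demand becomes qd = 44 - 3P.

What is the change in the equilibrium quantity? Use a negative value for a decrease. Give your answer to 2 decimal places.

-3.50

Original equilibrium: 51 - 3P = 3P - 21 gives 72 = 6P, so P = 12 and q = 15.
The new curves are qd = 44 - 3P (demand) and qs = 3P - 21 (supply).
Equate the new curves: 44 - 3P = 3P - 21, giving 65 = 6P, P = 65/6 ≈ 10.8333, q = 11.5.
Δq = 11.5 − 15 = -3.50.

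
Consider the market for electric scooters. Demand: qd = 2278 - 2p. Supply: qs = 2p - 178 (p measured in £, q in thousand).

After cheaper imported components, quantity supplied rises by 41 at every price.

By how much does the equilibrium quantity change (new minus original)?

+20.5

Before the shock: 2278 - 2p = 2p - 178 ⇒ 2456 = 4p ⇒ p = 614, q = 1050.
The new curves are qd = 2278 - 2p (demand) and qs = 2p - 137 (supply).
Setting them equal: 2278 - 2p = 2p - 137 → 2415 = 4p, so p = 603.75 and q = 1070.5.
Δq = 1070.5 − 1050 = +20.5.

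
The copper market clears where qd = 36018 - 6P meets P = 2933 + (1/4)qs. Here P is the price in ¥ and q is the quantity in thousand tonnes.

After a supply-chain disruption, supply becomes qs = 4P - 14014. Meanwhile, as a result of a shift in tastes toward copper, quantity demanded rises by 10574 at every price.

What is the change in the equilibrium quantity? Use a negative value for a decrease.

Initially, 36018 - 6P = 4P - 11732, so 47750 = 10P and P = 4775, q = 7368.
After the shift, demand is qd = 46592 - 6P and supply is qs = 4P - 14014.
New equilibrium: 46592 - 6P = 4P - 14014 ⇒ 60606 = 10P ⇒ P = 6060.6, q = 10228.4.
Δq = 10228.4 − 7368 = +2860.4.

+2860.4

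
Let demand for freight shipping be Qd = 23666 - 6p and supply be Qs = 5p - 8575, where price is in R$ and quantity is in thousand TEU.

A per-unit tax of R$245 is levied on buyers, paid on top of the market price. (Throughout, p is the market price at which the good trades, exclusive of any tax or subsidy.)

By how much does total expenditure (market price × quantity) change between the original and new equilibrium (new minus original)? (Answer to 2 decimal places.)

Solve the original market: 23666 - 6p = 5p - 8575, hence p = 2931 and Q = 6080.
Since buyers pay the price plus the tax, the effective demand curve becomes Qd = 22196 - 6p.
Clearing the new market: 22196 - 6p = 5p - 8575, so p = 30771/11 ≈ 2797.3636 and Q = 59530/11 ≈ 5411.8182.
Expenditure moves from 2931×6080 = 17820480 to 2797.3636×5411.8182 = 15138823.3884; change = -2681656.61.

-2681656.61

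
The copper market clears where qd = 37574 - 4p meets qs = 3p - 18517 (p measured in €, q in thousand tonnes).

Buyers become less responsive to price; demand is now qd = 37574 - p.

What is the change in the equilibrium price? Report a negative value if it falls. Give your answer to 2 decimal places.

+6009.75

Solve the original market: 37574 - 4p = 3p - 18517, hence p = 8013 and q = 5522.
The new curves are qd = 37574 - p (demand) and qs = 3p - 18517 (supply).
Equate the new curves: 37574 - p = 3p - 18517, giving 56091 = 4p, p = 14022.75, q = 23551.25.
Δp = 14022.75 − 8013 = +6009.75.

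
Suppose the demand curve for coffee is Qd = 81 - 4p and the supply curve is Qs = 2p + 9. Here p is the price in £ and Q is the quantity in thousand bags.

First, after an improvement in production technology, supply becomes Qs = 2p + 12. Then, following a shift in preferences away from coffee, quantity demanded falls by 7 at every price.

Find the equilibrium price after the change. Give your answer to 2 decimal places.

10.33

Original equilibrium: 81 - 4p = 2p + 9 gives 72 = 6p, so p = 12 and Q = 33.
The new curves are Qd = 74 - 4p (demand) and Qs = 2p + 12 (supply).
Clearing the new market: 74 - 4p = 2p + 12, so p = 31/3 ≈ 10.3333 and Q = 98/3 ≈ 32.6667.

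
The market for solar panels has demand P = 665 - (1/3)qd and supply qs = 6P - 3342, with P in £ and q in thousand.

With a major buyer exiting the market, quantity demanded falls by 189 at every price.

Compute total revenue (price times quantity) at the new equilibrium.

51480

Original equilibrium: 1995 - 3P = 6P - 3342 gives 5337 = 9P, so P = 593 and q = 216.
The new curves are qd = 1806 - 3P (demand) and qs = 6P - 3342 (supply).
Setting them equal: 1806 - 3P = 6P - 3342 → 5148 = 9P, so P = 572 and q = 90.
New expenditure = 572 × 90 = 51480.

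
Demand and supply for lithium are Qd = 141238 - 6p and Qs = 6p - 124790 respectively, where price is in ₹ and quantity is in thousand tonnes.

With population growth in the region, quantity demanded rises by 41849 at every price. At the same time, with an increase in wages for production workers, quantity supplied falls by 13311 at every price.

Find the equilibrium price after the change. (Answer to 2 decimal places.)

Solve the original market: 141238 - 6p = 6p - 124790, hence p = 22169 and Q = 8224.
The shock moves the curves to Qd = 183087 - 6p and Qs = 6p - 138101.
Clearing the new market: 183087 - 6p = 6p - 138101, so p = 80297/3 ≈ 26765.6667 and Q = 22493.

26765.67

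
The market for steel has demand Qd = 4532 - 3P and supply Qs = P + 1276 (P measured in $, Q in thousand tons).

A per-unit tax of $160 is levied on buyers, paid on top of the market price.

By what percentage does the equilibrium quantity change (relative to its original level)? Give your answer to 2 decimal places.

Initially, 4532 - 3P = P + 1276, so 3256 = 4P and P = 814, Q = 2090.
Since buyers pay the price plus the tax, the effective demand curve becomes Qd = 4052 - 3P.
New equilibrium: 4052 - 3P = P + 1276 ⇒ 2776 = 4P ⇒ P = 694, Q = 1970.
%ΔQ = (1970 − 2090) / 2090 × 100 = -5.74%.

-5.74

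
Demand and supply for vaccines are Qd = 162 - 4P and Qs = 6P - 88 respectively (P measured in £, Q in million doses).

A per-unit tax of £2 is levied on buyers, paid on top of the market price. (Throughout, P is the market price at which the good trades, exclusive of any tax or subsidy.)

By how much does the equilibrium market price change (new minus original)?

Original equilibrium: 162 - 4P = 6P - 88 gives 250 = 10P, so P = 25 and Q = 62.
Since buyers pay the price plus the tax, the effective demand curve becomes Qd = 154 - 4P.
Clearing the new market: 154 - 4P = 6P - 88, so P = 24.2 and Q = 57.2.
ΔP = 24.2 − 25 = -0.8.

-0.8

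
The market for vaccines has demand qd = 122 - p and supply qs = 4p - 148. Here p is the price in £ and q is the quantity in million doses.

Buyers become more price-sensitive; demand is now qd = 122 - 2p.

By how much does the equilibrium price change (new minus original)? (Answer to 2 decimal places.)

-9.00

Initially, 122 - p = 4p - 148, so 270 = 5p and p = 54, q = 68.
The new curves are qd = 122 - 2p (demand) and qs = 4p - 148 (supply).
New equilibrium: 122 - 2p = 4p - 148 ⇒ 270 = 6p ⇒ p = 45, q = 32.
Δp = 45 − 54 = -9.00.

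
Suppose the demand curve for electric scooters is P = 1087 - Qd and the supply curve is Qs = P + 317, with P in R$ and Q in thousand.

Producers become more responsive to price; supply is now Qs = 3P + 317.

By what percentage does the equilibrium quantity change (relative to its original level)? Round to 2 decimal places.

+27.42

Solve the original market: 1087 - P = P + 317, hence P = 385 and Q = 702.
The shock moves the curves to Qd = 1087 - P and Qs = 3P + 317.
Clearing the new market: 1087 - P = 3P + 317, so P = 192.5 and Q = 894.5.
%ΔQ = (894.5 − 702) / 702 × 100 = +27.42%.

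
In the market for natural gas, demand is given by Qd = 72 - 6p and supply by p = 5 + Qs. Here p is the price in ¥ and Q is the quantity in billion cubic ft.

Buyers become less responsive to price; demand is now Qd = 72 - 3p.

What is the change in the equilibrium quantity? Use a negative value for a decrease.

+8.25

Initially, 72 - 6p = p - 5, so 77 = 7p and p = 11, Q = 6.
The shock moves the curves to Qd = 72 - 3p and Qs = p - 5.
New equilibrium: 72 - 3p = p - 5 ⇒ 77 = 4p ⇒ p = 19.25, Q = 14.25.
ΔQ = 14.25 − 6 = +8.25.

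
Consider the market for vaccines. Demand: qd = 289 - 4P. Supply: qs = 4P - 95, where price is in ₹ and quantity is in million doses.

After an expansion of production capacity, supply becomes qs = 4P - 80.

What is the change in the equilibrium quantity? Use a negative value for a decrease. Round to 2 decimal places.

+7.50

Initially, 289 - 4P = 4P - 95, so 384 = 8P and P = 48, q = 97.
With the change applied: demand qd = 289 - 4P, supply qs = 4P - 80.
Clearing the new market: 289 - 4P = 4P - 80, so P = 46.125 and q = 104.5.
Δq = 104.5 − 97 = +7.50.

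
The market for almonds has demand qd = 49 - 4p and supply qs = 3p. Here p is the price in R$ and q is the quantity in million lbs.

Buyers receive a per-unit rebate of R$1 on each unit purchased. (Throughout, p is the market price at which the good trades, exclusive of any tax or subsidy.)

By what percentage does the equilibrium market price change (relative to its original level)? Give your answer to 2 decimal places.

Before the shock: 49 - 4p = 3p ⇒ 49 = 7p ⇒ p = 7, q = 21.
Since buyers' out-of-pocket price is the market price minus the rebate, the effective demand curve becomes qd = 53 - 4p.
Clearing the new market: 53 - 4p = 3p, so p = 53/7 ≈ 7.5714 and q = 159/7 ≈ 22.7143.
%Δp = (7.5714 − 7) / 7 × 100 = +8.16%.

+8.16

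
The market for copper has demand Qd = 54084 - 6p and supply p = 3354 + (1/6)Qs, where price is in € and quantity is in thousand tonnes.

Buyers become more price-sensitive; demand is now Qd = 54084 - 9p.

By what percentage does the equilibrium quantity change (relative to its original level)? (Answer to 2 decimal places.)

-43.70

Initially, 54084 - 6p = 6p - 20124, so 74208 = 12p and p = 6184, Q = 16980.
After the shift, demand is Qd = 54084 - 9p and supply is Qs = 6p - 20124.
New equilibrium: 54084 - 9p = 6p - 20124 ⇒ 74208 = 15p ⇒ p = 4947.2, Q = 9559.2.
%ΔQ = (9559.2 − 16980) / 16980 × 100 = -43.70%.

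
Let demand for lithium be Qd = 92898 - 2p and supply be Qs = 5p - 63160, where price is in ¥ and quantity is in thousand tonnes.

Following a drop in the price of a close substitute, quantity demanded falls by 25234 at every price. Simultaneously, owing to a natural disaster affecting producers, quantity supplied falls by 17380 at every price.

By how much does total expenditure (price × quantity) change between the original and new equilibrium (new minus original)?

-540948100

Before the shock: 92898 - 2p = 5p - 63160 ⇒ 156058 = 7p ⇒ p = 22294, Q = 48310.
The new curves are Qd = 67664 - 2p (demand) and Qs = 5p - 80540 (supply).
Equate the new curves: 67664 - 2p = 5p - 80540, giving 148204 = 7p, p = 21172, Q = 25320.
Expenditure moves from 22294×48310 = 1077023140 to 21172×25320 = 536075040; change = -540948100.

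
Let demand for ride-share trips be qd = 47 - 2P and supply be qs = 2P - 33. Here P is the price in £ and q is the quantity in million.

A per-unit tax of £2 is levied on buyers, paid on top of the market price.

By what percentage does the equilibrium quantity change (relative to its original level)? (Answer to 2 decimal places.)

Initially, 47 - 2P = 2P - 33, so 80 = 4P and P = 20, q = 7.
Since buyers pay the price plus the tax, the effective demand curve becomes qd = 43 - 2P.
Clearing the new market: 43 - 2P = 2P - 33, so P = 19 and q = 5.
%Δq = (5 − 7) / 7 × 100 = -28.57%.

-28.57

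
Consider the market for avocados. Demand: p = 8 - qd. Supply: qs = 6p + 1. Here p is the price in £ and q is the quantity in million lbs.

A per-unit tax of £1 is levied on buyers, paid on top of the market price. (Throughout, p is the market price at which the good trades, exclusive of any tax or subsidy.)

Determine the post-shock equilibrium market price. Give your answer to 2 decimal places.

Initially, 8 - p = 6p + 1, so 7 = 7p and p = 1, q = 7.
Since buyers pay the price plus the tax, the effective demand curve becomes qd = 7 - p.
New equilibrium: 7 - p = 6p + 1 ⇒ 6 = 7p ⇒ p = 6/7 ≈ 0.8571, q = 43/7 ≈ 6.1429.

0.86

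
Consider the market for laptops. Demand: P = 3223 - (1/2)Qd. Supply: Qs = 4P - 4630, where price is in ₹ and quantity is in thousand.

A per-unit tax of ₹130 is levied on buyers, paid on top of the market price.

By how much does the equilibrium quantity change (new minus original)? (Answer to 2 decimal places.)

Original equilibrium: 6446 - 2P = 4P - 4630 gives 11076 = 6P, so P = 1846 and Q = 2754.
Since buyers pay the price plus the tax, the effective demand curve becomes Qd = 6186 - 2P.
Equate the new curves: 6186 - 2P = 4P - 4630, giving 10816 = 6P, P = 5408/3 ≈ 1802.6667, Q = 7742/3 ≈ 2580.6667.
ΔQ = 2580.6667 − 2754 = -173.33.

-173.33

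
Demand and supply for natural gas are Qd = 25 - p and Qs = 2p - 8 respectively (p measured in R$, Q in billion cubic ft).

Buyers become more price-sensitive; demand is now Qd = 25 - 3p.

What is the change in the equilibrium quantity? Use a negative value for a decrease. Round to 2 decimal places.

-8.80

Original equilibrium: 25 - p = 2p - 8 gives 33 = 3p, so p = 11 and Q = 14.
After the shift, demand is Qd = 25 - 3p and supply is Qs = 2p - 8.
Setting them equal: 25 - 3p = 2p - 8 → 33 = 5p, so p = 6.6 and Q = 5.2.
ΔQ = 5.2 − 14 = -8.80.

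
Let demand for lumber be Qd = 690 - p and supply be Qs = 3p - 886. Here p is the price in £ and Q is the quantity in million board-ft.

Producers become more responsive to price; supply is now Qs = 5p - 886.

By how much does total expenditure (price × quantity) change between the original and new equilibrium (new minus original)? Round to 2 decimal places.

-4377.78

Before the shock: 690 - p = 3p - 886 ⇒ 1576 = 4p ⇒ p = 394, Q = 296.
After the shift, demand is Qd = 690 - p and supply is Qs = 5p - 886.
New equilibrium: 690 - p = 5p - 886 ⇒ 1576 = 6p ⇒ p = 788/3 ≈ 262.6667, Q = 1282/3 ≈ 427.3333.
Expenditure moves from 394×296 = 116624 to 262.6667×427.3333 = 112246.2222; change = -4377.78.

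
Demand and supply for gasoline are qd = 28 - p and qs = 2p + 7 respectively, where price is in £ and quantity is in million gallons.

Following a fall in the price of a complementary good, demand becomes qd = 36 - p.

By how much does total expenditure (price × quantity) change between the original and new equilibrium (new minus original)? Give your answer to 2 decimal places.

+107.56

Solve the original market: 28 - p = 2p + 7, hence p = 7 and q = 21.
The shock moves the curves to qd = 36 - p and qs = 2p + 7.
Equate the new curves: 36 - p = 2p + 7, giving 29 = 3p, p = 29/3 ≈ 9.6667, q = 79/3 ≈ 26.3333.
Expenditure moves from 7×21 = 147 to 9.6667×26.3333 = 254.5556; change = +107.56.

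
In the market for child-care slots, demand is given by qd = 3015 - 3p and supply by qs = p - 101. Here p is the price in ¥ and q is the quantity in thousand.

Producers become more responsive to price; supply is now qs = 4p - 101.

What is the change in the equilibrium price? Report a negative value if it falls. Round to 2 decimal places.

Before the shock: 3015 - 3p = p - 101 ⇒ 3116 = 4p ⇒ p = 779, q = 678.
With the change applied: demand qd = 3015 - 3p, supply qs = 4p - 101.
New equilibrium: 3015 - 3p = 4p - 101 ⇒ 3116 = 7p ⇒ p = 3116/7 ≈ 445.1429, q = 11757/7 ≈ 1679.5714.
Δp = 445.1429 − 779 = -333.86.

-333.86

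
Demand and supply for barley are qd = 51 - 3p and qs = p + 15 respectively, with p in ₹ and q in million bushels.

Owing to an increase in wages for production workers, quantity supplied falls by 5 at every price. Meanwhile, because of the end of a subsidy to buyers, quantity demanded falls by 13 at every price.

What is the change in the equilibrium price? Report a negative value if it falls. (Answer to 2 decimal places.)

-2.00

Solve the original market: 51 - 3p = p + 15, hence p = 9 and q = 24.
With the change applied: demand qd = 38 - 3p, supply qs = p + 10.
New equilibrium: 38 - 3p = p + 10 ⇒ 28 = 4p ⇒ p = 7, q = 17.
Δp = 7 − 9 = -2.00.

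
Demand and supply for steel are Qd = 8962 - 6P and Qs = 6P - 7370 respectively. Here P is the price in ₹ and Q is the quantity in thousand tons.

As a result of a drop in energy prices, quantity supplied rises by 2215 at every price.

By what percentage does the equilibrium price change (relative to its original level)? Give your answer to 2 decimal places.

Original equilibrium: 8962 - 6P = 6P - 7370 gives 16332 = 12P, so P = 1361 and Q = 796.
With the change applied: demand Qd = 8962 - 6P, supply Qs = 6P - 5155.
Equate the new curves: 8962 - 6P = 6P - 5155, giving 14117 = 12P, P = 14117/12 ≈ 1176.4167, Q = 1903.5.
%ΔP = (1176.4167 − 1361) / 1361 × 100 = -13.56%.

-13.56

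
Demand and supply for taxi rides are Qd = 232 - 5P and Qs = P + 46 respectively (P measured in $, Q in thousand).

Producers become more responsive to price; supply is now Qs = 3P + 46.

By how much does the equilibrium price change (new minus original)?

Before the shock: 232 - 5P = P + 46 ⇒ 186 = 6P ⇒ P = 31, Q = 77.
With the change applied: demand Qd = 232 - 5P, supply Qs = 3P + 46.
Setting them equal: 232 - 5P = 3P + 46 → 186 = 8P, so P = 23.25 and Q = 115.75.
ΔP = 23.25 − 31 = -7.75.

-7.75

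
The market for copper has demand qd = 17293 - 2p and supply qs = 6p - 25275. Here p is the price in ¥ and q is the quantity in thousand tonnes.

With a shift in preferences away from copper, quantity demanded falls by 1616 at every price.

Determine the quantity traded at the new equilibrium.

5439

Initially, 17293 - 2p = 6p - 25275, so 42568 = 8p and p = 5321, q = 6651.
With the change applied: demand qd = 15677 - 2p, supply qs = 6p - 25275.
Clearing the new market: 15677 - 2p = 6p - 25275, so p = 5119 and q = 5439.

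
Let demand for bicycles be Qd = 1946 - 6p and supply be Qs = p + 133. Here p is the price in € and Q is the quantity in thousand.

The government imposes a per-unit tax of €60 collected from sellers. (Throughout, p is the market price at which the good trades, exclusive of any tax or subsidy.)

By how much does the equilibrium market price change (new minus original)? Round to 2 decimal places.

Solve the original market: 1946 - 6p = p + 133, hence p = 259 and Q = 392.
Since sellers keep the price net of the tax, the effective supply curve becomes Qs = p + 73.
Setting them equal: 1946 - 6p = p + 73 → 1873 = 7p, so p = 1873/7 ≈ 267.5714 and Q = 2384/7 ≈ 340.5714.
Δp = 267.5714 − 259 = +8.57.

+8.57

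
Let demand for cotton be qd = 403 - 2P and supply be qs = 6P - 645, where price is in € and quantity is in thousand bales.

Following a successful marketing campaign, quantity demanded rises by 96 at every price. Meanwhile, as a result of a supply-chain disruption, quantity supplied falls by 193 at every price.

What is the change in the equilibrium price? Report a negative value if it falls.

Initially, 403 - 2P = 6P - 645, so 1048 = 8P and P = 131, q = 141.
The shock moves the curves to qd = 499 - 2P and qs = 6P - 838.
Equate the new curves: 499 - 2P = 6P - 838, giving 1337 = 8P, P = 167.125, q = 164.75.
ΔP = 167.125 − 131 = +36.125.

+36.125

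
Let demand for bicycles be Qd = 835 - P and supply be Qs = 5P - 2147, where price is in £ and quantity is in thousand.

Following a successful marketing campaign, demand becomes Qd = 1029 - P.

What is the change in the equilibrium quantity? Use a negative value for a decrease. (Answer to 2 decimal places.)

+161.67

Original equilibrium: 835 - P = 5P - 2147 gives 2982 = 6P, so P = 497 and Q = 338.
After the shift, demand is Qd = 1029 - P and supply is Qs = 5P - 2147.
New equilibrium: 1029 - P = 5P - 2147 ⇒ 3176 = 6P ⇒ P = 1588/3 ≈ 529.3333, Q = 1499/3 ≈ 499.6667.
ΔQ = 499.6667 − 338 = +161.67.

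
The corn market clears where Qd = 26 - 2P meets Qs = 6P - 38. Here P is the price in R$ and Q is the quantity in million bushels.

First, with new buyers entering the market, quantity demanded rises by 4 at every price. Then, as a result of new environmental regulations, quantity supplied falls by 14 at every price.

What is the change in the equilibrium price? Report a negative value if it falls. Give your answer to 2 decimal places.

+2.25

Initially, 26 - 2P = 6P - 38, so 64 = 8P and P = 8, Q = 10.
After the shift, demand is Qd = 30 - 2P and supply is Qs = 6P - 52.
Setting them equal: 30 - 2P = 6P - 52 → 82 = 8P, so P = 10.25 and Q = 9.5.
ΔP = 10.25 − 8 = +2.25.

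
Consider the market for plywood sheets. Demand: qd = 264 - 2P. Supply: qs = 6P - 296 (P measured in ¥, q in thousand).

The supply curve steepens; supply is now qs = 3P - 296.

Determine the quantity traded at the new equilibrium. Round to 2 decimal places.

40.00

Solve the original market: 264 - 2P = 6P - 296, hence P = 70 and q = 124.
With the change applied: demand qd = 264 - 2P, supply qs = 3P - 296.
New equilibrium: 264 - 2P = 3P - 296 ⇒ 560 = 5P ⇒ P = 112, q = 40.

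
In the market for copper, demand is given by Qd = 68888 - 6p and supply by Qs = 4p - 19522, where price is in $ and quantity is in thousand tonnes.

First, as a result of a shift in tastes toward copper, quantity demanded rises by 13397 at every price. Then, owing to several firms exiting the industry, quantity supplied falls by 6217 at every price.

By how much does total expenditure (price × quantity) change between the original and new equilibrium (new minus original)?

+48665287.44

Original equilibrium: 68888 - 6p = 4p - 19522 gives 88410 = 10p, so p = 8841 and Q = 15842.
After the shift, demand is Qd = 82285 - 6p and supply is Qs = 4p - 25739.
Equate the new curves: 82285 - 6p = 4p - 25739, giving 108024 = 10p, p = 10802.4, Q = 17470.6.
Expenditure moves from 8841×15842 = 140059122 to 10802.4×17470.6 = 188724409.44; change = +48665287.44.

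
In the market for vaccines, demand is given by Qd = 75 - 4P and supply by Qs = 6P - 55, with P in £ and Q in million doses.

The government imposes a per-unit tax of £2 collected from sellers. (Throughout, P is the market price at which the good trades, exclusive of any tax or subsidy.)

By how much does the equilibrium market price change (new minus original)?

+1.2

Original equilibrium: 75 - 4P = 6P - 55 gives 130 = 10P, so P = 13 and Q = 23.
Since sellers keep the price net of the tax, the effective supply curve becomes Qs = 6P - 67.
New equilibrium: 75 - 4P = 6P - 67 ⇒ 142 = 10P ⇒ P = 14.2, Q = 18.2.
ΔP = 14.2 − 13 = +1.2.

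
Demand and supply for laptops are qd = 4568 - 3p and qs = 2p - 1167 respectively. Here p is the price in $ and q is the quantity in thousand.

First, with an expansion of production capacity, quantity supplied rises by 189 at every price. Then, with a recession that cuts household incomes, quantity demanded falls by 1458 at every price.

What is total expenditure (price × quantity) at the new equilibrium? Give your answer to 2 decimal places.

Original equilibrium: 4568 - 3p = 2p - 1167 gives 5735 = 5p, so p = 1147 and q = 1127.
With the change applied: demand qd = 3110 - 3p, supply qs = 2p - 978.
Clearing the new market: 3110 - 3p = 2p - 978, so p = 817.6 and q = 657.2.
New expenditure = 817.6 × 657.2 = 537326.72.

537326.72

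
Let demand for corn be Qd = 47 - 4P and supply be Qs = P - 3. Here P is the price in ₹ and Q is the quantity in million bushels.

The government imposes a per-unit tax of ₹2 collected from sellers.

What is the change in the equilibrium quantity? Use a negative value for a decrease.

-1.6

Initially, 47 - 4P = P - 3, so 50 = 5P and P = 10, Q = 7.
Since sellers keep the price net of the tax, the effective supply curve becomes Qs = P - 5.
Clearing the new market: 47 - 4P = P - 5, so P = 10.4 and Q = 5.4.
ΔQ = 5.4 − 7 = -1.6.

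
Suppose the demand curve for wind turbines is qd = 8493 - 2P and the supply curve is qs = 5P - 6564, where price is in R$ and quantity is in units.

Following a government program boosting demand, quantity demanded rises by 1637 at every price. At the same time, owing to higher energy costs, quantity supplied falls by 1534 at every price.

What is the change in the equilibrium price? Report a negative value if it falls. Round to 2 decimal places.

Solve the original market: 8493 - 2P = 5P - 6564, hence P = 2151 and q = 4191.
The shock moves the curves to qd = 10130 - 2P and qs = 5P - 8098.
Setting them equal: 10130 - 2P = 5P - 8098 → 18228 = 7P, so P = 2604 and q = 4922.
ΔP = 2604 − 2151 = +453.00.

+453.00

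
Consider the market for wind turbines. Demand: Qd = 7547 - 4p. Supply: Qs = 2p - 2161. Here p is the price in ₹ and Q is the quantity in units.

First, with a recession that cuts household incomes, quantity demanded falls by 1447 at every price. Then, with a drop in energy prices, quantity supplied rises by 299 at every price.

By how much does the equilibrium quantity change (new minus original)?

Solve the original market: 7547 - 4p = 2p - 2161, hence p = 1618 and Q = 1075.
The shock moves the curves to Qd = 6100 - 4p and Qs = 2p - 1862.
New equilibrium: 6100 - 4p = 2p - 1862 ⇒ 7962 = 6p ⇒ p = 1327, Q = 792.
ΔQ = 792 − 1075 = -283.

-283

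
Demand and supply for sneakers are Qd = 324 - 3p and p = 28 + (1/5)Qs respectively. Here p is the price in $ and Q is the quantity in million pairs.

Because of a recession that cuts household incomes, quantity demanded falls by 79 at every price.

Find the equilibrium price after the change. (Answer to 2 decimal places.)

48.13

Original equilibrium: 324 - 3p = 5p - 140 gives 464 = 8p, so p = 58 and Q = 150.
The shock moves the curves to Qd = 245 - 3p and Qs = 5p - 140.
New equilibrium: 245 - 3p = 5p - 140 ⇒ 385 = 8p ⇒ p = 48.125, Q = 100.625.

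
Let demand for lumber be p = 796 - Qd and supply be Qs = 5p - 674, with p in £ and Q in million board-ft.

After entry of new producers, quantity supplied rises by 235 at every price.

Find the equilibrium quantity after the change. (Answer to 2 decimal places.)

Before the shock: 796 - p = 5p - 674 ⇒ 1470 = 6p ⇒ p = 245, Q = 551.
After the shift, demand is Qd = 796 - p and supply is Qs = 5p - 439.
Equate the new curves: 796 - p = 5p - 439, giving 1235 = 6p, p = 1235/6 ≈ 205.8333, Q = 3541/6 ≈ 590.1667.

590.17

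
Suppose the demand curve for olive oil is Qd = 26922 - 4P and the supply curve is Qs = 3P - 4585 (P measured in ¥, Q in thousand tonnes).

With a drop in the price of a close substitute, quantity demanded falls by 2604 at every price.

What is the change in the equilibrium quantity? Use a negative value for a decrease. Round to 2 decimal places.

-1116.00

Before the shock: 26922 - 4P = 3P - 4585 ⇒ 31507 = 7P ⇒ P = 4501, Q = 8918.
The new curves are Qd = 24318 - 4P (demand) and Qs = 3P - 4585 (supply).
Clearing the new market: 24318 - 4P = 3P - 4585, so P = 4129 and Q = 7802.
ΔQ = 7802 − 8918 = -1116.00.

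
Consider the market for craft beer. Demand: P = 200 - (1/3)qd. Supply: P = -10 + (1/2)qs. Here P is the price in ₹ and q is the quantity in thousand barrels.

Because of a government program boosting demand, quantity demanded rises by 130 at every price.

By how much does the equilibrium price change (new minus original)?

+26

Initially, 600 - 3P = 2P + 20, so 580 = 5P and P = 116, q = 252.
The new curves are qd = 730 - 3P (demand) and qs = 2P + 20 (supply).
New equilibrium: 730 - 3P = 2P + 20 ⇒ 710 = 5P ⇒ P = 142, q = 304.
ΔP = 142 − 116 = +26.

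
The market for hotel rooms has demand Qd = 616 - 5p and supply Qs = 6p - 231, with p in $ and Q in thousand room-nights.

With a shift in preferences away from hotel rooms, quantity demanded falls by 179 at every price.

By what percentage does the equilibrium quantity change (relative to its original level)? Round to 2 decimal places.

Initially, 616 - 5p = 6p - 231, so 847 = 11p and p = 77, Q = 231.
With the change applied: demand Qd = 437 - 5p, supply Qs = 6p - 231.
Setting them equal: 437 - 5p = 6p - 231 → 668 = 11p, so p = 668/11 ≈ 60.7273 and Q = 1467/11 ≈ 133.3636.
%ΔQ = (133.3636 − 231) / 231 × 100 = -42.27%.

-42.27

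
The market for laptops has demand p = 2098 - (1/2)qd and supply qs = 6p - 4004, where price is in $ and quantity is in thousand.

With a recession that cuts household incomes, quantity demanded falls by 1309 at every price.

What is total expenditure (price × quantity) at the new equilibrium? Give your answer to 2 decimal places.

1002855.84

Original equilibrium: 4196 - 2p = 6p - 4004 gives 8200 = 8p, so p = 1025 and q = 2146.
The shock moves the curves to qd = 2887 - 2p and qs = 6p - 4004.
Setting them equal: 2887 - 2p = 6p - 4004 → 6891 = 8p, so p = 861.375 and q = 1164.25.
New expenditure = 861.375 × 1164.25 = 1002855.84.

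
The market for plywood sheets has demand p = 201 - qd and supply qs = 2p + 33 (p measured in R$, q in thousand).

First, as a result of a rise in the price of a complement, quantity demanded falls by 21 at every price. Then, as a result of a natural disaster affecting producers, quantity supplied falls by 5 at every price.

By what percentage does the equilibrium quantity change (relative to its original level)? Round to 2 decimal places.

-10.80

Initially, 201 - p = 2p + 33, so 168 = 3p and p = 56, q = 145.
The shock moves the curves to qd = 180 - p and qs = 2p + 28.
Equate the new curves: 180 - p = 2p + 28, giving 152 = 3p, p = 152/3 ≈ 50.6667, q = 388/3 ≈ 129.3333.
%Δq = (129.3333 − 145) / 145 × 100 = -10.80%.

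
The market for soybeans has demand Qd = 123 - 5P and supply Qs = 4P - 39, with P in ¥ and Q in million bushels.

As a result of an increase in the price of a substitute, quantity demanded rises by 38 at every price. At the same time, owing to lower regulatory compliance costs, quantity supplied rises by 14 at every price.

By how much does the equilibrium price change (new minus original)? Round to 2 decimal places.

Initially, 123 - 5P = 4P - 39, so 162 = 9P and P = 18, Q = 33.
With the change applied: demand Qd = 161 - 5P, supply Qs = 4P - 25.
Setting them equal: 161 - 5P = 4P - 25 → 186 = 9P, so P = 62/3 ≈ 20.6667 and Q = 173/3 ≈ 57.6667.
ΔP = 20.6667 − 18 = +2.67.

+2.67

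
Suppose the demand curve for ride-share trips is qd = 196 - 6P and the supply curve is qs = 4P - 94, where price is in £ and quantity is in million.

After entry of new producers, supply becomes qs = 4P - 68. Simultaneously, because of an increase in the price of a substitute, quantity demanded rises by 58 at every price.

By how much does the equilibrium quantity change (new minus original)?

Solve the original market: 196 - 6P = 4P - 94, hence P = 29 and q = 22.
With the change applied: demand qd = 254 - 6P, supply qs = 4P - 68.
New equilibrium: 254 - 6P = 4P - 68 ⇒ 322 = 10P ⇒ P = 32.2, q = 60.8.
Δq = 60.8 − 22 = +38.8.

+38.8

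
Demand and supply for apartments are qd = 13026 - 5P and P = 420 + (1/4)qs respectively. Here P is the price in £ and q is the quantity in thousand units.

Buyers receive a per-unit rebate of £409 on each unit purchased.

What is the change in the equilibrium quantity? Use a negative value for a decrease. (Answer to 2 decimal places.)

+908.89

Before the shock: 13026 - 5P = 4P - 1680 ⇒ 14706 = 9P ⇒ P = 1634, q = 4856.
Since buyers' out-of-pocket price is the market price minus the rebate, the effective demand curve becomes qd = 15071 - 5P.
New equilibrium: 15071 - 5P = 4P - 1680 ⇒ 16751 = 9P ⇒ P = 16751/9 ≈ 1861.2222, q = 51884/9 ≈ 5764.8889.
Δq = 5764.8889 − 4856 = +908.89.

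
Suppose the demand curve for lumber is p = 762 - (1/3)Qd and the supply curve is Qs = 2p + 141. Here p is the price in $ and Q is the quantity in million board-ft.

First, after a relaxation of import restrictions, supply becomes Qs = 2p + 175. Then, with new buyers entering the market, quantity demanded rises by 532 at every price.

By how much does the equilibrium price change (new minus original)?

+99.6

Solve the original market: 2286 - 3p = 2p + 141, hence p = 429 and Q = 999.
With the change applied: demand Qd = 2818 - 3p, supply Qs = 2p + 175.
Clearing the new market: 2818 - 3p = 2p + 175, so p = 528.6 and Q = 1232.2.
Δp = 528.6 − 429 = +99.6.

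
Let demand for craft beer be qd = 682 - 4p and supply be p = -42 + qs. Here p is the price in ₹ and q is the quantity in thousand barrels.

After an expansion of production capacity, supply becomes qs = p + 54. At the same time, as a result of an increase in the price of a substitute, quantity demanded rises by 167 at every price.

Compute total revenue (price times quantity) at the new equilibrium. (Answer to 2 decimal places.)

Before the shock: 682 - 4p = p + 42 ⇒ 640 = 5p ⇒ p = 128, q = 170.
The shock moves the curves to qd = 849 - 4p and qs = p + 54.
Setting them equal: 849 - 4p = p + 54 → 795 = 5p, so p = 159 and q = 213.
New expenditure = 159 × 213 = 33867.00.

33867.00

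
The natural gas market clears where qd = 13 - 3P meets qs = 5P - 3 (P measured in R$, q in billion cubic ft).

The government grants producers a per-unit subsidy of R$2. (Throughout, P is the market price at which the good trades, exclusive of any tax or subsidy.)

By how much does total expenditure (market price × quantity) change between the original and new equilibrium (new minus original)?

-5.9375

Solve the original market: 13 - 3P = 5P - 3, hence P = 2 and q = 7.
Since sellers receive the price plus the subsidy, the effective supply curve becomes qs = 5P + 7.
Clearing the new market: 13 - 3P = 5P + 7, so P = 0.75 and q = 10.75.
Expenditure moves from 2×7 = 14 to 0.75×10.75 = 8.0625; change = -5.9375.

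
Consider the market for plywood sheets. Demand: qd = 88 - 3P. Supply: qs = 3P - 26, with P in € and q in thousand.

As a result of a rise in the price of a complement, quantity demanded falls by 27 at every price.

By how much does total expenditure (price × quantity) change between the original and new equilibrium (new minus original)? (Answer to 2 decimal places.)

-335.25

Initially, 88 - 3P = 3P - 26, so 114 = 6P and P = 19, q = 31.
The shock moves the curves to qd = 61 - 3P and qs = 3P - 26.
Equate the new curves: 61 - 3P = 3P - 26, giving 87 = 6P, P = 14.5, q = 17.5.
Expenditure moves from 19×31 = 589 to 14.5×17.5 = 253.75; change = -335.25.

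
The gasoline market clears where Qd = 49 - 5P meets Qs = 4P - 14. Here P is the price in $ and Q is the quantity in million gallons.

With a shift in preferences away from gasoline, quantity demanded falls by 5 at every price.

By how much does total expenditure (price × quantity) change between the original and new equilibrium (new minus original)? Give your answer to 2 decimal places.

Original equilibrium: 49 - 5P = 4P - 14 gives 63 = 9P, so P = 7 and Q = 14.
With the change applied: demand Qd = 44 - 5P, supply Qs = 4P - 14.
Setting them equal: 44 - 5P = 4P - 14 → 58 = 9P, so P = 58/9 ≈ 6.4444 and Q = 106/9 ≈ 11.7778.
Expenditure moves from 7×14 = 98 to 6.4444×11.7778 = 75.9012; change = -22.10.

-22.10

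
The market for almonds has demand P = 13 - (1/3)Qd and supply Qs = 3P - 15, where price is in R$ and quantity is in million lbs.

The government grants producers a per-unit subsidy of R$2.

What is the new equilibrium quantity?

15

Before the shock: 39 - 3P = 3P - 15 ⇒ 54 = 6P ⇒ P = 9, Q = 12.
Since sellers receive the price plus the subsidy, the effective supply curve becomes Qs = 3P - 9.
Setting them equal: 39 - 3P = 3P - 9 → 48 = 6P, so P = 8 and Q = 15.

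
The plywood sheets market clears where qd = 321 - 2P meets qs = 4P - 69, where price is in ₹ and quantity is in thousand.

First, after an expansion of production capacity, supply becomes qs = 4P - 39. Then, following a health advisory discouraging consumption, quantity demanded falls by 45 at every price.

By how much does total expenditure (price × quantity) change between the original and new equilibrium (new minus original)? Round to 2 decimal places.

Solve the original market: 321 - 2P = 4P - 69, hence P = 65 and q = 191.
With the change applied: demand qd = 276 - 2P, supply qs = 4P - 39.
Setting them equal: 276 - 2P = 4P - 39 → 315 = 6P, so P = 52.5 and q = 171.
Expenditure moves from 65×191 = 12415 to 52.5×171 = 8977.5; change = -3437.50.

-3437.50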